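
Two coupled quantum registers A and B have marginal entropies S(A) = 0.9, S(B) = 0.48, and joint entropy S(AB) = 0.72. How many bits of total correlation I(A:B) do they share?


I(A:B) = S(A) + S(B) - S(AB)
= 0.9 + 0.48 - 0.72
= 0.6600

0.6600


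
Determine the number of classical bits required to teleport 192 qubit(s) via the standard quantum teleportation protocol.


Quantum teleportation requires 2 classical bits per qubit teleported.
192 qubit(s) -> 2 * 192 = 384 classical bits

384


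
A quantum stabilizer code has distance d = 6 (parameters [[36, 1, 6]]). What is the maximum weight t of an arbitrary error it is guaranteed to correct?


Code parameters: [[36, 1, 6]], distance d = 6.
Number of correctable errors = floor((d-1)/2)
= floor((6 - 1)/2)
= floor(5/2)
= 2

2


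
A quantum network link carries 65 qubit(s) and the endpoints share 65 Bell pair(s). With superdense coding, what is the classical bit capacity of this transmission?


Superdense coding allows 2 classical bits per shared entangled pair.
65 pair(s) -> 2 * 65 = 130 classical bits

130


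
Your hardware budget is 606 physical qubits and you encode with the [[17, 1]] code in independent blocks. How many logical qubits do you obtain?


Each code block uses 17 physical qubits for 1 logical qubit(s).
Number of complete blocks = floor(606 / 17) = 35
Logical qubits = 35 * 1
= 35

35


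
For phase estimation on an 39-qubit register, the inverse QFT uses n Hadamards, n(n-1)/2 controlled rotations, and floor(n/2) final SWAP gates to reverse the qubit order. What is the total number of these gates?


Hadamard gates: 39
Controlled rotations: n*(n-1)/2 = 39*38/2 = 741
SWAP gates: floor(n/2) = floor(39/2) = 19
Total = 39 + 741 + 19
= 799

799


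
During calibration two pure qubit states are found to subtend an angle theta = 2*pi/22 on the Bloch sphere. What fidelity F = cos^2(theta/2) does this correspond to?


For states separated by angle theta on Bloch sphere:
F = cos^2(theta/2)
theta = 2*pi/22 = 0.2856
theta/2 = 0.1428
cos(theta/2) = 0.9898
F = 0.9797

0.9797


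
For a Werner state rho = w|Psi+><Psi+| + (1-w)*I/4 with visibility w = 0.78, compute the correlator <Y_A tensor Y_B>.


|Psi+> = (|01> + |10>)/sqrt(2)
For the pure Bell state, <Y_A Y_B> = +1 (Bell-state Pauli correlator).
The maximally-mixed part I/4 has tr(I/4 * P tensor P) = 0 for any traceless Pauli P.
So <Y_A Y_B>_rho = w * (+1) + (1 - w) * 0
= 0.78 * (+1)
= 0.7800

0.7800


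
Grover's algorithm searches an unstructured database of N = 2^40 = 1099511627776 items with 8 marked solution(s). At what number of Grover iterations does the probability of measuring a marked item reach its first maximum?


After j Grover iterations the success probability is P(j) = sin^2((2j+1)*theta), where sin(theta) = sqrt(k/N).
N = 2^40 = 1099511627776, k = 8
sin(theta) = sqrt(k/N) = 2.697398305e-06
theta = arcsin(sqrt(k/N)) = 2.697398305e-06 rad
P(j) reaches its first maximum when (2j+1)*theta is as close as possible to pi/2, i.e. j = round(pi/(4*theta) - 1/2).
pi/(4*theta) - 1/2 = 291168.2762
(For comparison, the common estimate pi/4 * sqrt(N/k) = 291168.7762; the exact maximiser is used here.)
Optimal iterations = 291168

291168


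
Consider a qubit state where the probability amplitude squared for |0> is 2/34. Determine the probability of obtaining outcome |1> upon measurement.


|alpha|^2 = 2/34 = 0.0588
|beta|^2 = 1 - 2/34 = 32/34 = 0.9412
P(|1>) = |beta|^2 = 0.9412

0.9412


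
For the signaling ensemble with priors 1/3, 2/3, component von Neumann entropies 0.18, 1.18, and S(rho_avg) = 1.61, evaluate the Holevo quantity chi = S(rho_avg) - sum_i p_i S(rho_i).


chi = S(rho) - sum_i p_i * S(rho_i)
Weighted entropy = 1/3 * 0.18 + 2/3 * 1.18
= 0.8467
chi = 1.61 - 0.8467
= 0.7633

0.7633


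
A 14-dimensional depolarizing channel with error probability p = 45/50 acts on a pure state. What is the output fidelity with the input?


F = (1-p) + p/d
= (1 - 0.9000) + 0.9000/14
= 0.1000 + 0.0643
= 0.1643

0.1643


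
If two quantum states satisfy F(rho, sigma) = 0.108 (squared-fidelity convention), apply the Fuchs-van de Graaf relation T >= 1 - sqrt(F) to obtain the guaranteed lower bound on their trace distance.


Fuchs-van de Graaf (squared-fidelity convention): 1 - sqrt(F) <= T <= sqrt(1 - F).
Lower bound: T >= 1 - sqrt(F)
sqrt(F) = sqrt(0.108) = 0.3286
T >= 1 - 0.3286
T >= 0.6714

0.6714


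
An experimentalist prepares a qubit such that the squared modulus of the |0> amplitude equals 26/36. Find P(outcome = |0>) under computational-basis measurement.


|alpha|^2 = 26/36 = 0.7222
|beta|^2 = 1 - 26/36 = 10/36 = 0.2778
P(|0>) = |alpha|^2 = 0.7222

0.7222


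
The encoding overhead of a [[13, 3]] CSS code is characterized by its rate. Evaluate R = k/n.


Code rate R = k/n
= 3/13
= 0.2308

0.2308


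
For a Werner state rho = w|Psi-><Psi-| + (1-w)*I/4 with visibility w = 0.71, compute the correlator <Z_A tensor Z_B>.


|Psi-> = (|01> - |10>)/sqrt(2)
For the pure Bell state, <Z_A Z_B> = -1 (Bell-state Pauli correlator).
The maximally-mixed part I/4 has tr(I/4 * P tensor P) = 0 for any traceless Pauli P.
So <Z_A Z_B>_rho = w * (-1) + (1 - w) * 0
= 0.71 * (-1)
= -0.7100

-0.7100


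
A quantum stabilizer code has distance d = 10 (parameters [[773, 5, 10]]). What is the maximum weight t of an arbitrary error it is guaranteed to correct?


Code parameters: [[773, 5, 10]], distance d = 10.
Number of correctable errors = floor((d-1)/2)
= floor((10 - 1)/2)
= floor(9/2)
= 4

4


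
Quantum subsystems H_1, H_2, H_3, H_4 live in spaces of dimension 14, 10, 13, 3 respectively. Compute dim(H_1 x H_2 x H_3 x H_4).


dim(H_1 x H_2 x H_3 x H_4) = 14 * 10 * 13 * 3
= 140 * 13 * 3
= 1820 * 3
= 5460

5460


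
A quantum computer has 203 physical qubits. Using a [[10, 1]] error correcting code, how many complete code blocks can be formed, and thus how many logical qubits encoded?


Each code block uses 10 physical qubits for 1 logical qubit(s).
Number of complete blocks = floor(203 / 10) = 20
Logical qubits = 20 * 1
= 20

20


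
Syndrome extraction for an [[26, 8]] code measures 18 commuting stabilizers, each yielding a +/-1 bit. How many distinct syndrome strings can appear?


Each stabilizer generator gives a binary (+1 or -1) measurement outcome.
With 18 independent generators:
Total syndromes = 2^18
= 262144

262144


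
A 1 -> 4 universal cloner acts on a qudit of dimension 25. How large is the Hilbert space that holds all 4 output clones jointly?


Output space = H^(tensor 4) where dim(H) = 25
dim = 25^4
= 625 (after 2 factors)
= 15625 (after 3 factors)
= 390625 (after 4 factors)
= 390625

390625


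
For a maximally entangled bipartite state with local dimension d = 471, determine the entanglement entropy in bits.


For a maximally entangled state in d x d:
S = log2(d) = log2(471)
= 8.8796

8.8796


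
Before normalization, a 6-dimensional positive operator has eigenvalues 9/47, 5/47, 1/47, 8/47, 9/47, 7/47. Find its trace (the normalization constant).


tr(M) = sum of eigenvalues
= 9/47 + 5/47 + 1/47 + 8/47 + 9/47 + 7/47
= 39/47
= 0.8298

0.8298


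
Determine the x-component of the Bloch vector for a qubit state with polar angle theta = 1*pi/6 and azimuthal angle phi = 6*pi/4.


theta = 0.5236, phi = 4.7124
r_x = sin(theta)*cos(phi) = 0.5000 * 0.0000
r_x = 0.0000

0.0000


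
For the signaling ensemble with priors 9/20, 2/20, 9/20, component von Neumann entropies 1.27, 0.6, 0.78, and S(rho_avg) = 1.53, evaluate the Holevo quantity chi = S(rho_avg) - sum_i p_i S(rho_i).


chi = S(rho) - sum_i p_i * S(rho_i)
Weighted entropy = 9/20 * 1.27 + 2/20 * 0.6 + 9/20 * 0.78
= 0.9825
chi = 1.53 - 0.9825
= 0.5475

0.5475


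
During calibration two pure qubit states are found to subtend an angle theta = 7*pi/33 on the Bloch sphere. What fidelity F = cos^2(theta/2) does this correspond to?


For states separated by angle theta on Bloch sphere:
F = cos^2(theta/2)
theta = 7*pi/33 = 0.6664
theta/2 = 0.3332
cos(theta/2) = 0.9450
F = 0.8930

0.8930


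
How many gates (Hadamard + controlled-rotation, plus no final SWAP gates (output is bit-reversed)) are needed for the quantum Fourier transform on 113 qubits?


Hadamard gates: 113
Controlled rotations: n*(n-1)/2 = 113*112/2 = 6328
SWAP gates: 0 (omitted)
Total = 113 + 6328
= 6441

6441


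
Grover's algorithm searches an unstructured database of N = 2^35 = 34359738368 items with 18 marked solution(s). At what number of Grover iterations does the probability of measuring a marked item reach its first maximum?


After j Grover iterations the success probability is P(j) = sin^2((2j+1)*theta), where sin(theta) = sqrt(k/N).
N = 2^35 = 34359738368, k = 18
sin(theta) = sqrt(k/N) = 2.288818359e-05
theta = arcsin(sqrt(k/N)) = 2.28881836e-05 rad
P(j) reaches its first maximum when (2j+1)*theta is as close as possible to pi/2, i.e. j = round(pi/(4*theta) - 1/2).
pi/(4*theta) - 1/2 = 34314.0694
(For comparison, the common estimate pi/4 * sqrt(N/k) = 34314.5694; the exact maximiser is used here.)
Optimal iterations = 34314

34314


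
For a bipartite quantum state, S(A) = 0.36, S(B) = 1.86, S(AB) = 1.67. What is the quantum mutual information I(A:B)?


I(A:B) = S(A) + S(B) - S(AB)
= 0.36 + 1.86 - 1.67
= 0.5500

0.5500


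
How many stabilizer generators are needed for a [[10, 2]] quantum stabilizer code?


For an [[n,k]] stabilizer code:
Number of stabilizer generators = n - k
= 10 - 2
= 8

8


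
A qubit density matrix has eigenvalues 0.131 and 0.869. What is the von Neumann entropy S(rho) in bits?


S = -p*log2(p) - (1-p)*log2(1-p)
p = 0.1310, 1-p = 0.8690
= -0.1310 * log2(0.1310) - 0.8690 * log2(0.8690)
= -(-0.3841) - (-0.1760)
= 0.5602

0.5602


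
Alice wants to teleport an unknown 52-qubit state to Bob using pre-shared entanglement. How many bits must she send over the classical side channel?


Quantum teleportation requires 2 classical bits per qubit teleported.
52 qubit(s) -> 2 * 52 = 104 classical bits

104


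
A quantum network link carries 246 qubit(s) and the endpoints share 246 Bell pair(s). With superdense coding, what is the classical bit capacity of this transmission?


Superdense coding allows 2 classical bits per shared entangled pair.
246 pair(s) -> 2 * 246 = 492 classical bits

492


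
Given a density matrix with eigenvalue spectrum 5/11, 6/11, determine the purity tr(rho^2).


tr(rho^2) = sum of eigenvalues squared
= (5/11)^2 + (6/11)^2
= (25 + 36) / 121
= 61/121
= 0.5041

0.5041


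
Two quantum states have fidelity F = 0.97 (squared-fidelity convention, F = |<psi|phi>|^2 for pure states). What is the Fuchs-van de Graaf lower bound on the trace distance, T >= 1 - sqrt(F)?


Fuchs-van de Graaf (squared-fidelity convention): 1 - sqrt(F) <= T <= sqrt(1 - F).
Lower bound: T >= 1 - sqrt(F)
sqrt(F) = sqrt(0.97) = 0.9849
T >= 1 - 0.9849
T >= 0.0151

0.0151


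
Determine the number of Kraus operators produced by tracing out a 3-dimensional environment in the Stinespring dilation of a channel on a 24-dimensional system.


Tracing out the environment in an orthonormal basis {|i>_E} gives Kraus operators K_i = <i|_E U |0>_E.
Number of Kraus operators = dim(H_env) = d_env
= 3

3


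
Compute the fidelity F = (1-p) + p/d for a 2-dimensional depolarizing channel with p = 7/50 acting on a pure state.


F = (1-p) + p/d
= (1 - 0.1400) + 0.1400/2
= 0.8600 + 0.0700
= 0.9300

0.9300


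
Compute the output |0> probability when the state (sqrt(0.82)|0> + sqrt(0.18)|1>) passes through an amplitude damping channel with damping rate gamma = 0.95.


For amplitude damping with parameter gamma on state sqrt(a)|0> + sqrt(b)|1>:
alpha^2 = 0.82, beta^2 = 0.18
P(|0>) = alpha^2 + gamma * beta^2
= 0.82 + 0.95 * 0.18
= 0.82 + 0.1710
= 0.9910

0.9910


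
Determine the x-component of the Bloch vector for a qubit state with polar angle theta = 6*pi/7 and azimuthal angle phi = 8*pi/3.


theta = 2.6928, phi = 8.3776
r_x = sin(theta)*cos(phi) = 0.4339 * -0.5000
r_x = -0.2169

-0.2169


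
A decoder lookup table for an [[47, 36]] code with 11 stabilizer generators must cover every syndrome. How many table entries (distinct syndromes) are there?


Each stabilizer generator gives a binary (+1 or -1) measurement outcome.
With 11 independent generators:
Total syndromes = 2^11
= 2048

2048


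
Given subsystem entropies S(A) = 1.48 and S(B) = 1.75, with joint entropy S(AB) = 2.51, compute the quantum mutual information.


I(A:B) = S(A) + S(B) - S(AB)
= 1.48 + 1.75 - 2.51
= 0.7200

0.7200


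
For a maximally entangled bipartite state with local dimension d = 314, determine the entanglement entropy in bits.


For a maximally entangled state in d x d:
S = log2(d) = log2(314)
= 8.2946

8.2946


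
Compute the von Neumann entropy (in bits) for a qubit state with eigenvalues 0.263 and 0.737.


S = -p*log2(p) - (1-p)*log2(1-p)
p = 0.2630, 1-p = 0.7370
= -0.2630 * log2(0.2630) - 0.7370 * log2(0.7370)
= -(-0.5068) - (-0.3245)
= 0.8312

0.8312


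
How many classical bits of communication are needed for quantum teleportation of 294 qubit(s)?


Quantum teleportation requires 2 classical bits per qubit teleported.
294 qubit(s) -> 2 * 294 = 588 classical bits

588


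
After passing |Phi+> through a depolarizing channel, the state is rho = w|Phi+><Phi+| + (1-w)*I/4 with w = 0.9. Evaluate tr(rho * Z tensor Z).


|Phi+> = (|00> + |11>)/sqrt(2)
For the pure Bell state, <Z_A Z_B> = +1 (Bell-state Pauli correlator).
The maximally-mixed part I/4 has tr(I/4 * P tensor P) = 0 for any traceless Pauli P.
So <Z_A Z_B>_rho = w * (+1) + (1 - w) * 0
= 0.9 * (+1)
= 0.9000

0.9000


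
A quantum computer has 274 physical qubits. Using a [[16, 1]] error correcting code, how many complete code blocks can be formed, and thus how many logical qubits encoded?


Each code block uses 16 physical qubits for 1 logical qubit(s).
Number of complete blocks = floor(274 / 16) = 17
Logical qubits = 17 * 1
= 17

17


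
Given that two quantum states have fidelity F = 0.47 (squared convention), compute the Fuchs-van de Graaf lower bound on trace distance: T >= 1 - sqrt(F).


Fuchs-van de Graaf (squared-fidelity convention): 1 - sqrt(F) <= T <= sqrt(1 - F).
Lower bound: T >= 1 - sqrt(F)
sqrt(F) = sqrt(0.47) = 0.6856
T >= 1 - 0.6856
T >= 0.3144

0.3144


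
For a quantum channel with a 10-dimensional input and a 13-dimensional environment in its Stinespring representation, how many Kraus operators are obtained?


Tracing out the environment in an orthonormal basis {|i>_E} gives Kraus operators K_i = <i|_E U |0>_E.
Number of Kraus operators = dim(H_env) = d_env
= 13

13


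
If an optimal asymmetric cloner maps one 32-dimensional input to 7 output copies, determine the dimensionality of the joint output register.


Output space = H^(tensor 7) where dim(H) = 32
dim = 32^7
= 1024 (after 2 factors)
= 32768 (after 3 factors)
= 1048576 (after 4 factors)
= 33554432 (after 5 factors)
= 1073741824 (after 6 factors)
= 34359738368 (after 7 factors)
= 34359738368

34359738368


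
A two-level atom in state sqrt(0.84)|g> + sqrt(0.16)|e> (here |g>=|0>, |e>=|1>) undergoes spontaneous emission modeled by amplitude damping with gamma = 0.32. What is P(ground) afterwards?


For amplitude damping with parameter gamma on state sqrt(a)|0> + sqrt(b)|1>:
alpha^2 = 0.84, beta^2 = 0.16
P(|0>) = alpha^2 + gamma * beta^2
= 0.84 + 0.32 * 0.16
= 0.84 + 0.0512
= 0.8912

0.8912


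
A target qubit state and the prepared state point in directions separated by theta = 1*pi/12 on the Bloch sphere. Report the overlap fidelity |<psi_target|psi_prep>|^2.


For states separated by angle theta on Bloch sphere:
F = cos^2(theta/2)
theta = 1*pi/12 = 0.2618
theta/2 = 0.1309
cos(theta/2) = 0.9914
F = 0.9830

0.9830


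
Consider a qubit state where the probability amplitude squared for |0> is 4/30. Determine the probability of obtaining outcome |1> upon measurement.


|alpha|^2 = 4/30 = 0.1333
|beta|^2 = 1 - 4/30 = 26/30 = 0.8667
P(|1>) = |beta|^2 = 0.8667

0.8667


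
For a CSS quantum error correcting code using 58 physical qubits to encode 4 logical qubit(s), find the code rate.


Code rate R = k/n
= 4/58
= 0.0690

0.0690


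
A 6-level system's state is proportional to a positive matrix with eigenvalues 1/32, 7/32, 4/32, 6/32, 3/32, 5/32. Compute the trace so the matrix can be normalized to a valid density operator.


tr(M) = sum of eigenvalues
= 1/32 + 7/32 + 4/32 + 6/32 + 3/32 + 5/32
= 26/32
= 0.8125

0.8125


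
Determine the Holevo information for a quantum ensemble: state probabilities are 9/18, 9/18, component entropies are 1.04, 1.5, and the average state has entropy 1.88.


chi = S(rho) - sum_i p_i * S(rho_i)
Weighted entropy = 9/18 * 1.04 + 9/18 * 1.5
= 1.2700
chi = 1.88 - 1.2700
= 0.6100

0.6100


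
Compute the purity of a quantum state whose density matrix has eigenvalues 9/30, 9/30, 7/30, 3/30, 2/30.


tr(rho^2) = sum of eigenvalues squared
= (9/30)^2 + (9/30)^2 + (7/30)^2 + (3/30)^2 + (2/30)^2
= (81 + 81 + 49 + 9 + 4) / 900
= 224/900
= 0.2489

0.2489


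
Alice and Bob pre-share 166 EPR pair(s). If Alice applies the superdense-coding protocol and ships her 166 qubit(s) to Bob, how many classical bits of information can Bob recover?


Superdense coding allows 2 classical bits per shared entangled pair.
166 pair(s) -> 2 * 166 = 332 classical bits

332


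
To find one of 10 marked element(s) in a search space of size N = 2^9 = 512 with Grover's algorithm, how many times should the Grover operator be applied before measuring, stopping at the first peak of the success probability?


After j Grover iterations the success probability is P(j) = sin^2((2j+1)*theta), where sin(theta) = sqrt(k/N).
N = 2^9 = 512, k = 10
sin(theta) = sqrt(k/N) = 0.1397542486
theta = arcsin(sqrt(k/N)) = 0.1402132233 rad
P(j) reaches its first maximum when (2j+1)*theta is as close as possible to pi/2, i.e. j = round(pi/(4*theta) - 1/2).
pi/(4*theta) - 1/2 = 5.1015
(For comparison, the common estimate pi/4 * sqrt(N/k) = 5.6199; the exact maximiser is used here.)
Optimal iterations = 5

5


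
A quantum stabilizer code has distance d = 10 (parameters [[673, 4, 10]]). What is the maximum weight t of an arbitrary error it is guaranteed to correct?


Code parameters: [[673, 4, 10]], distance d = 10.
Number of correctable errors = floor((d-1)/2)
= floor((10 - 1)/2)
= floor(9/2)
= 4

4


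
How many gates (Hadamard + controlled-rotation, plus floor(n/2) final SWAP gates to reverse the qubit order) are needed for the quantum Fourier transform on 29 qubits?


Hadamard gates: 29
Controlled rotations: n*(n-1)/2 = 29*28/2 = 406
SWAP gates: floor(n/2) = floor(29/2) = 14
Total = 29 + 406 + 14
= 449

449


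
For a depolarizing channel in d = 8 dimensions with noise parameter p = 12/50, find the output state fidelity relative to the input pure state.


F = (1-p) + p/d
= (1 - 0.2400) + 0.2400/8
= 0.7600 + 0.0300
= 0.7900

0.7900


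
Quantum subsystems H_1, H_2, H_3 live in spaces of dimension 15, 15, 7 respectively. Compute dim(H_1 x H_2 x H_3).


dim(H_1 x H_2 x H_3) = 15 * 15 * 7
= 225 * 7
= 1575

1575


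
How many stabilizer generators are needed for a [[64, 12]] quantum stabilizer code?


For an [[n,k]] stabilizer code:
Number of stabilizer generators = n - k
= 64 - 12
= 52

52


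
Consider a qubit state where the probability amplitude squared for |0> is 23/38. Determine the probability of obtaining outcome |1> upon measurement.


|alpha|^2 = 23/38 = 0.6053
|beta|^2 = 1 - 23/38 = 15/38 = 0.3947
P(|1>) = |beta|^2 = 0.3947

0.3947


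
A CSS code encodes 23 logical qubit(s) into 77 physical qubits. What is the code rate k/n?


Code rate R = k/n
= 23/77
= 0.2987

0.2987


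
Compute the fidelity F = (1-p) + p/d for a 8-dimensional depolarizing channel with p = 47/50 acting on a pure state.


F = (1-p) + p/d
= (1 - 0.9400) + 0.9400/8
= 0.0600 + 0.1175
= 0.1775

0.1775


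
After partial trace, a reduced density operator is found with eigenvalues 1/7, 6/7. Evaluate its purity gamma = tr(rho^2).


tr(rho^2) = sum of eigenvalues squared
= (1/7)^2 + (6/7)^2
= (1 + 36) / 49
= 37/49
= 0.7551

0.7551


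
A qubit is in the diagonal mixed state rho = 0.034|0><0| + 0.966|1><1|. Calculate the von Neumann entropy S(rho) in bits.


S = -p*log2(p) - (1-p)*log2(1-p)
p = 0.0340, 1-p = 0.9660
= -0.0340 * log2(0.0340) - 0.9660 * log2(0.9660)
= -(-0.1659) - (-0.0482)
= 0.2141

0.2141


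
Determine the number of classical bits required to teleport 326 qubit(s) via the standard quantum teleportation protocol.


Quantum teleportation requires 2 classical bits per qubit teleported.
326 qubit(s) -> 2 * 326 = 652 classical bits

652


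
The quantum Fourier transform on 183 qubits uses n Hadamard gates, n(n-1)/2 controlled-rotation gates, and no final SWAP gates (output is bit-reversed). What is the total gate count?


Hadamard gates: 183
Controlled rotations: n*(n-1)/2 = 183*182/2 = 16653
SWAP gates: 0 (omitted)
Total = 183 + 16653
= 16836

16836


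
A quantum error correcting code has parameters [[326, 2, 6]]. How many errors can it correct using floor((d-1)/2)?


Code parameters: [[326, 2, 6]], distance d = 6.
Number of correctable errors = floor((d-1)/2)
= floor((6 - 1)/2)
= floor(5/2)
= 2

2


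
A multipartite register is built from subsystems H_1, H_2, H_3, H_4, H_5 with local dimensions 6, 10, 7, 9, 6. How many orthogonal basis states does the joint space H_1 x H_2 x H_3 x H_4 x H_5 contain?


dim(H_1 x H_2 x H_3 x H_4 x H_5) = 6 * 10 * 7 * 9 * 6
= 60 * 7 * 9 * 6
= 420 * 9 * 6
= 3780 * 6
= 22680

22680


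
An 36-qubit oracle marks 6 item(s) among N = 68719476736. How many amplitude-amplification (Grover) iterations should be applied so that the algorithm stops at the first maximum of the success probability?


After j Grover iterations the success probability is P(j) = sin^2((2j+1)*theta), where sin(theta) = sqrt(k/N).
N = 2^36 = 68719476736, k = 6
sin(theta) = sqrt(k/N) = 9.344061824e-06
theta = arcsin(sqrt(k/N)) = 9.344061824e-06 rad
P(j) reaches its first maximum when (2j+1)*theta is as close as possible to pi/2, i.e. j = round(pi/(4*theta) - 1/2).
pi/(4*theta) - 1/2 = 84052.6857
(For comparison, the common estimate pi/4 * sqrt(N/k) = 84053.1857; the exact maximiser is used here.)
Optimal iterations = 84053

84053


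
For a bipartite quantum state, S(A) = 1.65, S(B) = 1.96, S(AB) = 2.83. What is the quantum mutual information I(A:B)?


I(A:B) = S(A) + S(B) - S(AB)
= 1.65 + 1.96 - 2.83
= 0.7800

0.7800


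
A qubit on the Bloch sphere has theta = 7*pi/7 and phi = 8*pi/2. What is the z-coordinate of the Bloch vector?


theta = 3.1416, phi = 12.5664
r_z = cos(theta) = -1.0000

-1.0000


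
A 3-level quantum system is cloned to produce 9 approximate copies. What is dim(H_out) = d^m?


Output space = H^(tensor 9) where dim(H) = 3
dim = 3^9
= 9 (after 2 factors)
= 27 (after 3 factors)
= 81 (after 4 factors)
= 243 (after 5 factors)
= 729 (after 6 factors)
= 2187 (after 7 factors)
= 6561 (after 8 factors)
= 19683 (after 9 factors)
= 19683

19683


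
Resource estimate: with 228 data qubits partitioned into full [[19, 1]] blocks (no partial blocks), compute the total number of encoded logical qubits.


Each code block uses 19 physical qubits for 1 logical qubit(s).
Number of complete blocks = floor(228 / 19) = 12
Logical qubits = 12 * 1
= 12

12


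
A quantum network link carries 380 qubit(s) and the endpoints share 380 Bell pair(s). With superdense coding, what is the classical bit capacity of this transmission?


Superdense coding allows 2 classical bits per shared entangled pair.
380 pair(s) -> 2 * 380 = 760 classical bits

760


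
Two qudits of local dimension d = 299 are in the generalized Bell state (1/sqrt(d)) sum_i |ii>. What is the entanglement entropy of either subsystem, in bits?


For a maximally entangled state in d x d:
S = log2(d) = log2(299)
= 8.2240

8.2240


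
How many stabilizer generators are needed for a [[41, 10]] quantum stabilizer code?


For an [[n,k]] stabilizer code:
Number of stabilizer generators = n - k
= 41 - 10
= 31

31


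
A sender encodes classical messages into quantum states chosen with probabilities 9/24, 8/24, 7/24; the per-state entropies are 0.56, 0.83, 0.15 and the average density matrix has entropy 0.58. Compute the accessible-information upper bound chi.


chi = S(rho) - sum_i p_i * S(rho_i)
Weighted entropy = 9/24 * 0.56 + 8/24 * 0.83 + 7/24 * 0.15
= 0.5304
chi = 0.58 - 0.5304
= 0.0496

0.0496


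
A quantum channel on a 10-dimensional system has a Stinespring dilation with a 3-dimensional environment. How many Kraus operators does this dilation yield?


Tracing out the environment in an orthonormal basis {|i>_E} gives Kraus operators K_i = <i|_E U |0>_E.
Number of Kraus operators = dim(H_env) = d_env
= 3

3


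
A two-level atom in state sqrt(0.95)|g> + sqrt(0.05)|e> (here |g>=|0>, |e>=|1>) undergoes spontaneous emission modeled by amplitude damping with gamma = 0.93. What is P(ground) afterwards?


For amplitude damping with parameter gamma on state sqrt(a)|0> + sqrt(b)|1>:
alpha^2 = 0.95, beta^2 = 0.05
P(|0>) = alpha^2 + gamma * beta^2
= 0.95 + 0.93 * 0.05
= 0.95 + 0.0465
= 0.9965

0.9965


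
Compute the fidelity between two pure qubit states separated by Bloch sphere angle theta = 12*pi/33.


For states separated by angle theta on Bloch sphere:
F = cos^2(theta/2)
theta = 12*pi/33 = 1.1424
theta/2 = 0.5712
cos(theta/2) = 0.8413
F = 0.7077

0.7077


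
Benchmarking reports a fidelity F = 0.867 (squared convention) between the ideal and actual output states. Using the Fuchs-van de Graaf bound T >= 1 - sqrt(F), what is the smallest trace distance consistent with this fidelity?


Fuchs-van de Graaf (squared-fidelity convention): 1 - sqrt(F) <= T <= sqrt(1 - F).
Lower bound: T >= 1 - sqrt(F)
sqrt(F) = sqrt(0.867) = 0.9311
T >= 1 - 0.9311
T >= 0.0689

0.0689


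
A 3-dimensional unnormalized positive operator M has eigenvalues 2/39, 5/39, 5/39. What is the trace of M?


tr(M) = sum of eigenvalues
= 2/39 + 5/39 + 5/39
= 12/39
= 0.3077

0.3077


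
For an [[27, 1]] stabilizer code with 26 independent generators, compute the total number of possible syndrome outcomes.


Each stabilizer generator gives a binary (+1 or -1) measurement outcome.
With 26 independent generators:
Total syndromes = 2^26
= 67108864

67108864


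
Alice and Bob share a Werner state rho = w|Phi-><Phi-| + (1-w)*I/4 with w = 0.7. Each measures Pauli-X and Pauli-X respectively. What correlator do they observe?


|Phi-> = (|00> - |11>)/sqrt(2)
For the pure Bell state, <X_A X_B> = -1 (Bell-state Pauli correlator).
The maximally-mixed part I/4 has tr(I/4 * P tensor P) = 0 for any traceless Pauli P.
So <X_A X_B>_rho = w * (-1) + (1 - w) * 0
= 0.7 * (-1)
= -0.7000

-0.7000


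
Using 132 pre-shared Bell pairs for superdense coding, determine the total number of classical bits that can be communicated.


Superdense coding allows 2 classical bits per shared entangled pair.
132 pair(s) -> 2 * 132 = 264 classical bits

264


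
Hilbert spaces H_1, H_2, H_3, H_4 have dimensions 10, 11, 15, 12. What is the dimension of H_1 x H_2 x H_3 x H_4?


dim(H_1 x H_2 x H_3 x H_4) = 10 * 11 * 15 * 12
= 110 * 15 * 12
= 1650 * 12
= 19800

19800


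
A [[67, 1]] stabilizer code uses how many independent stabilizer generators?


For an [[n,k]] stabilizer code:
Number of stabilizer generators = n - k
= 67 - 1
= 66

66


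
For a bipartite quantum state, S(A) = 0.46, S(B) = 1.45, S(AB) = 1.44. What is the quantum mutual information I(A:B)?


I(A:B) = S(A) + S(B) - S(AB)
= 0.46 + 1.45 - 1.44
= 0.4700

0.4700


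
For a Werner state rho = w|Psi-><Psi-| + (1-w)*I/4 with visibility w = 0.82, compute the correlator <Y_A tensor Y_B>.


|Psi-> = (|01> - |10>)/sqrt(2)
For the pure Bell state, <Y_A Y_B> = -1 (Bell-state Pauli correlator).
The maximally-mixed part I/4 has tr(I/4 * P tensor P) = 0 for any traceless Pauli P.
So <Y_A Y_B>_rho = w * (-1) + (1 - w) * 0
= 0.82 * (-1)
= -0.8200

-0.8200


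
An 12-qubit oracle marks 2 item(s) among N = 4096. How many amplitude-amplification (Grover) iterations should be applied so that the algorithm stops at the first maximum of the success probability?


After j Grover iterations the success probability is P(j) = sin^2((2j+1)*theta), where sin(theta) = sqrt(k/N).
N = 2^12 = 4096, k = 2
sin(theta) = sqrt(k/N) = 0.02209708691
theta = arcsin(sqrt(k/N)) = 0.02209888557 rad
P(j) reaches its first maximum when (2j+1)*theta is as close as possible to pi/2, i.e. j = round(pi/(4*theta) - 1/2).
pi/(4*theta) - 1/2 = 35.0402
(For comparison, the common estimate pi/4 * sqrt(N/k) = 35.5431; the exact maximiser is used here.)
Optimal iterations = 35

35


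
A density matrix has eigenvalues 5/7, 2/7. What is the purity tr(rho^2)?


tr(rho^2) = sum of eigenvalues squared
= (5/7)^2 + (2/7)^2
= (25 + 4) / 49
= 29/49
= 0.5918

0.5918


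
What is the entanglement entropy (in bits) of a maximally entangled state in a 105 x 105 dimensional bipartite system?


For a maximally entangled state in d x d:
S = log2(d) = log2(105)
= 6.7142

6.7142


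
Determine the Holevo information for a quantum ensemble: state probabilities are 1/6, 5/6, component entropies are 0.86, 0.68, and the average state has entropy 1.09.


chi = S(rho) - sum_i p_i * S(rho_i)
Weighted entropy = 1/6 * 0.86 + 5/6 * 0.68
= 0.7100
chi = 1.09 - 0.7100
= 0.3800

0.3800


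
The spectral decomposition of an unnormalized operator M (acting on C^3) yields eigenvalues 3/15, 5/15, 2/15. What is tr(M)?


tr(M) = sum of eigenvalues
= 3/15 + 5/15 + 2/15
= 10/15
= 0.6667

0.6667


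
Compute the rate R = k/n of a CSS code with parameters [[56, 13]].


Code rate R = k/n
= 13/56
= 0.2321

0.2321


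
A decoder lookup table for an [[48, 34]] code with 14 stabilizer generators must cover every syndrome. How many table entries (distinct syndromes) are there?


Each stabilizer generator gives a binary (+1 or -1) measurement outcome.
With 14 independent generators:
Total syndromes = 2^14
= 16384

16384


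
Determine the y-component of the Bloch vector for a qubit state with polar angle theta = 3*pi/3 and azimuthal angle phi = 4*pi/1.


theta = 3.1416, phi = 12.5664
r_y = sin(theta)*sin(phi) = 0.0000 * 0.0000
r_y = 0.0000

0.0000


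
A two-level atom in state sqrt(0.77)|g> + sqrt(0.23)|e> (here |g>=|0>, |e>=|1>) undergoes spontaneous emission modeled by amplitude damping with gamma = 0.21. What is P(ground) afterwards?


For amplitude damping with parameter gamma on state sqrt(a)|0> + sqrt(b)|1>:
alpha^2 = 0.77, beta^2 = 0.23
P(|0>) = alpha^2 + gamma * beta^2
= 0.77 + 0.21 * 0.23
= 0.77 + 0.0483
= 0.8183

0.8183


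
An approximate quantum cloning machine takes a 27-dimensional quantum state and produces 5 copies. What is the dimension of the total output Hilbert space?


Output space = H^(tensor 5) where dim(H) = 27
dim = 27^5
= 729 (after 2 factors)
= 19683 (after 3 factors)
= 531441 (after 4 factors)
= 14348907 (after 5 factors)
= 14348907

14348907


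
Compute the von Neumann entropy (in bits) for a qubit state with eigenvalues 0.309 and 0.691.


S = -p*log2(p) - (1-p)*log2(1-p)
p = 0.3090, 1-p = 0.6910
= -0.3090 * log2(0.3090) - 0.6910 * log2(0.6910)
= -(-0.5235) - (-0.3685)
= 0.8920

0.8920


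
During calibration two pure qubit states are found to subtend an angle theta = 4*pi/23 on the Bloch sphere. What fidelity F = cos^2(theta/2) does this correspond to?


For states separated by angle theta on Bloch sphere:
F = cos^2(theta/2)
theta = 4*pi/23 = 0.5464
theta/2 = 0.2732
cos(theta/2) = 0.9629
F = 0.9272

0.9272


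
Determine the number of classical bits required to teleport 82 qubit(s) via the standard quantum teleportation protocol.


Quantum teleportation requires 2 classical bits per qubit teleported.
82 qubit(s) -> 2 * 82 = 164 classical bits

164


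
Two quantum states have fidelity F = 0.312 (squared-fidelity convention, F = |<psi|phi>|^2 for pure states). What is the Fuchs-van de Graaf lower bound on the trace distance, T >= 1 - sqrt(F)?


Fuchs-van de Graaf (squared-fidelity convention): 1 - sqrt(F) <= T <= sqrt(1 - F).
Lower bound: T >= 1 - sqrt(F)
sqrt(F) = sqrt(0.312) = 0.5586
T >= 1 - 0.5586
T >= 0.4414

0.4414


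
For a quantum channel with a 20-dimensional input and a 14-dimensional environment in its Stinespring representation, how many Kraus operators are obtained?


Tracing out the environment in an orthonormal basis {|i>_E} gives Kraus operators K_i = <i|_E U |0>_E.
Number of Kraus operators = dim(H_env) = d_env
= 14

14


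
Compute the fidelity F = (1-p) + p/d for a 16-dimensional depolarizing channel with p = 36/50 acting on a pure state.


F = (1-p) + p/d
= (1 - 0.7200) + 0.7200/16
= 0.2800 + 0.0450
= 0.3250

0.3250


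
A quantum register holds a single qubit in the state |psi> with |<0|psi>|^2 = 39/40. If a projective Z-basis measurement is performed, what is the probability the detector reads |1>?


|alpha|^2 = 39/40 = 0.9750
|beta|^2 = 1 - 39/40 = 1/40 = 0.0250
P(|1>) = |beta|^2 = 0.0250

0.0250


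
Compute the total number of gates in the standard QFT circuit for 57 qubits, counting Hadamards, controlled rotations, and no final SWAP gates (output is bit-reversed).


Hadamard gates: 57
Controlled rotations: n*(n-1)/2 = 57*56/2 = 1596
SWAP gates: 0 (omitted)
Total = 57 + 1596
= 1653

1653


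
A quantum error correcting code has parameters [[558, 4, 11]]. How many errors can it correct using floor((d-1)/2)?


Code parameters: [[558, 4, 11]], distance d = 11.
Number of correctable errors = floor((d-1)/2)
= floor((11 - 1)/2)
= floor(10/2)
= 5

5


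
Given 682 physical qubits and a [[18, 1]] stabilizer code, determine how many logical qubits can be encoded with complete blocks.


Each code block uses 18 physical qubits for 1 logical qubit(s).
Number of complete blocks = floor(682 / 18) = 37
Logical qubits = 37 * 1
= 37

37


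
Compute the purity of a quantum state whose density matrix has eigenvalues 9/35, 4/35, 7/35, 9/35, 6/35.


tr(rho^2) = sum of eigenvalues squared
= (9/35)^2 + (4/35)^2 + (7/35)^2 + (9/35)^2 + (6/35)^2
= (81 + 16 + 49 + 81 + 36) / 1225
= 263/1225
= 0.2147

0.2147


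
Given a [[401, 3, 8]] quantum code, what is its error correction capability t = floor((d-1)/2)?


Code parameters: [[401, 3, 8]], distance d = 8.
Number of correctable errors = floor((d-1)/2)
= floor((8 - 1)/2)
= floor(7/2)
= 3

3


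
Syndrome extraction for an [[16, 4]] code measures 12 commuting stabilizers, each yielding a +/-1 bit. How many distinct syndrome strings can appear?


Each stabilizer generator gives a binary (+1 or -1) measurement outcome.
With 12 independent generators:
Total syndromes = 2^12
= 4096

4096


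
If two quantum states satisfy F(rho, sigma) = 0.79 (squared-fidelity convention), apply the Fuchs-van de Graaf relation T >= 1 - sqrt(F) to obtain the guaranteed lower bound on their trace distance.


Fuchs-van de Graaf (squared-fidelity convention): 1 - sqrt(F) <= T <= sqrt(1 - F).
Lower bound: T >= 1 - sqrt(F)
sqrt(F) = sqrt(0.79) = 0.8888
T >= 1 - 0.8888
T >= 0.1112

0.1112


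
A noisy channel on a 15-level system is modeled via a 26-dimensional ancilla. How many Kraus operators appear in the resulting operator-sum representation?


Tracing out the environment in an orthonormal basis {|i>_E} gives Kraus operators K_i = <i|_E U |0>_E.
Number of Kraus operators = dim(H_env) = d_env
= 26

26


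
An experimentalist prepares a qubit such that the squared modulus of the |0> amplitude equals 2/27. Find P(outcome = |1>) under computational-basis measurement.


|alpha|^2 = 2/27 = 0.0741
|beta|^2 = 1 - 2/27 = 25/27 = 0.9259
P(|1>) = |beta|^2 = 0.9259

0.9259


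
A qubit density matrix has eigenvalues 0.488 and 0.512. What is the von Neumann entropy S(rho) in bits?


S = -p*log2(p) - (1-p)*log2(1-p)
p = 0.4880, 1-p = 0.5120
= -0.4880 * log2(0.4880) - 0.5120 * log2(0.5120)
= -(-0.5051) - (-0.4945)
= 0.9996

0.9996


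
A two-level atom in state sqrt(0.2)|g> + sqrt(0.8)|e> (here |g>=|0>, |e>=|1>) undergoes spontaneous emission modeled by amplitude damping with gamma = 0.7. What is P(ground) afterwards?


For amplitude damping with parameter gamma on state sqrt(a)|0> + sqrt(b)|1>:
alpha^2 = 0.2, beta^2 = 0.8
P(|0>) = alpha^2 + gamma * beta^2
= 0.2 + 0.7 * 0.8
= 0.2 + 0.5600
= 0.7600

0.7600


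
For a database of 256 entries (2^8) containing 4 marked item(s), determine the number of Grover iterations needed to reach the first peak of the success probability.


After j Grover iterations the success probability is P(j) = sin^2((2j+1)*theta), where sin(theta) = sqrt(k/N).
N = 2^8 = 256, k = 4
sin(theta) = sqrt(k/N) = 0.125
theta = arcsin(sqrt(k/N)) = 0.1253278312 rad
P(j) reaches its first maximum when (2j+1)*theta is as close as possible to pi/2, i.e. j = round(pi/(4*theta) - 1/2).
pi/(4*theta) - 1/2 = 5.7667
(For comparison, the common estimate pi/4 * sqrt(N/k) = 6.2832; the exact maximiser is used here.)
Optimal iterations = 6

6


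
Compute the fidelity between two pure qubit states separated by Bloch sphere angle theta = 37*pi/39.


For states separated by angle theta on Bloch sphere:
F = cos^2(theta/2)
theta = 37*pi/39 = 2.9805
theta/2 = 1.4902
cos(theta/2) = 0.0805
F = 0.0065

0.0065


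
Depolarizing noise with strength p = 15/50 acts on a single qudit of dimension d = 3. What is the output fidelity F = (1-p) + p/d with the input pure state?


F = (1-p) + p/d
= (1 - 0.3000) + 0.3000/3
= 0.7000 + 0.1000
= 0.8000

0.8000


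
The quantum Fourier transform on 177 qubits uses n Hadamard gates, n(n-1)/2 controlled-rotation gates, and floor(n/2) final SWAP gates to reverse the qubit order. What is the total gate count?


Hadamard gates: 177
Controlled rotations: n*(n-1)/2 = 177*176/2 = 15576
SWAP gates: floor(n/2) = floor(177/2) = 88
Total = 177 + 15576 + 88
= 15841

15841


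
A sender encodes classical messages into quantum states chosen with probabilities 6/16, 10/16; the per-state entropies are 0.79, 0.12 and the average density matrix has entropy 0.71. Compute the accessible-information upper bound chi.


chi = S(rho) - sum_i p_i * S(rho_i)
Weighted entropy = 6/16 * 0.79 + 10/16 * 0.12
= 0.3713
chi = 0.71 - 0.3713
= 0.3387

0.3387


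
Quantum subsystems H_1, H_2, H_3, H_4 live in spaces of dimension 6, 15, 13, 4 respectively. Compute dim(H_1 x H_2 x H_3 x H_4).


dim(H_1 x H_2 x H_3 x H_4) = 6 * 15 * 13 * 4
= 90 * 13 * 4
= 1170 * 4
= 4680

4680


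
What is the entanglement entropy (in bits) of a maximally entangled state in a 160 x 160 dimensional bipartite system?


For a maximally entangled state in d x d:
S = log2(d) = log2(160)
= 7.3219

7.3219


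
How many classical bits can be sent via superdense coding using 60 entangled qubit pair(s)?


Superdense coding allows 2 classical bits per shared entangled pair.
60 pair(s) -> 2 * 60 = 120 classical bits

120


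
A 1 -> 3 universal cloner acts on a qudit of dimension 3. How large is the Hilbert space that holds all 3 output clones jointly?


Output space = H^(tensor 3) where dim(H) = 3
dim = 3^3
= 9 (after 2 factors)
= 27 (after 3 factors)
= 27

27


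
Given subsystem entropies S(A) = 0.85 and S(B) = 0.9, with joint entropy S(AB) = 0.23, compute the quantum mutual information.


I(A:B) = S(A) + S(B) - S(AB)
= 0.85 + 0.9 - 0.23
= 1.5200

1.5200


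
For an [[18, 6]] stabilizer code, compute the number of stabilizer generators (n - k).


For an [[n,k]] stabilizer code:
Number of stabilizer generators = n - k
= 18 - 6
= 12

12


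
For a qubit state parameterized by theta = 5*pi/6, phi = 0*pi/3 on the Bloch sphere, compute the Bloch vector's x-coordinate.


theta = 2.6180, phi = 0.0000
r_x = sin(theta)*cos(phi) = 0.5000 * 1.0000
r_x = 0.5000

0.5000
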